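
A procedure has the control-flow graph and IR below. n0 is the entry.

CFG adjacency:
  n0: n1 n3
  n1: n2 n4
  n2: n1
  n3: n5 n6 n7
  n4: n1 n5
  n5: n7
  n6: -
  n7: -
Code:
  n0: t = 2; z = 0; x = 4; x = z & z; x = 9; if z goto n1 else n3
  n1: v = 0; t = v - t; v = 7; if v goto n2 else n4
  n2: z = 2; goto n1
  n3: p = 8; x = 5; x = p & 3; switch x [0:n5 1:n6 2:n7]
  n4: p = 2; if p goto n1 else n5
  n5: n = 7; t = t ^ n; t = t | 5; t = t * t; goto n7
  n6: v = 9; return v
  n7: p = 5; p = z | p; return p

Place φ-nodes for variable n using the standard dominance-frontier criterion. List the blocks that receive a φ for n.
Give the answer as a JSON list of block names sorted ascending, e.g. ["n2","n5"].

idom tree: n1←n0 n2←n1 n3←n0 n4←n1 n5←n0 n6←n3 n7←n0
Dom∩ at merges:
  n1: preds {n0,n2,n4}: {n0} ∩ {n0,n1,n2} ∩ {n0,n1,n4} = {n0}; idom=n0
  n5: preds {n3,n4}: {n0,n3} ∩ {n0,n1,n4} = {n0}; idom=n0
  n7: preds {n3,n5}: {n0,n3} ∩ {n0,n5} = {n0}; idom=n0

DF walk-up:
  n1←n0: walk · to n0
  n1←n2: walk n2→n1 to n0
  n1←n4: walk n4→n1 to n0
  n5←n3: walk n3 to n0
  n5←n4: walk n4→n1 to n0
  n7←n3: walk n3 to n0
  n7←n5: walk n5 to n0
  DF(n0)=∅
  DF(n1)={n1,n5}
  DF(n2)={n1}
  DF(n3)={n5,n7}
  DF(n4)={n1,n5}
  DF(n5)={n7}
  DF(n6)=∅
  DF(n7)=∅

φ for n: defs {n5}
  DF⁺ = {n7}

Answer: ["n7"]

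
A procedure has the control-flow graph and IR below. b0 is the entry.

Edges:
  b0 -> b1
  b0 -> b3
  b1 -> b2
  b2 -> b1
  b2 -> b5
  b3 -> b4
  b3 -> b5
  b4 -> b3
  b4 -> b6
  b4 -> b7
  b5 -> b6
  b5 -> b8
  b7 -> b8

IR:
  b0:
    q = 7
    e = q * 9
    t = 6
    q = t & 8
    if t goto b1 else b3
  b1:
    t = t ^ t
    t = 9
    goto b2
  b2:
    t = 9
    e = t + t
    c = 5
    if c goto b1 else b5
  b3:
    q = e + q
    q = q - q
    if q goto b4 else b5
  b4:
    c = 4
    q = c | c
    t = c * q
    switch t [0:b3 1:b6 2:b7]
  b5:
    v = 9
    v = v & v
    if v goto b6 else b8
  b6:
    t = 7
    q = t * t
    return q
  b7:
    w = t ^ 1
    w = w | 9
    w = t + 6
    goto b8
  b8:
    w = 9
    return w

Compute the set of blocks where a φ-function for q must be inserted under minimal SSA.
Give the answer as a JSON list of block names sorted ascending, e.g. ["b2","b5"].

idom tree: b1←b0 b2←b1 b3←b0 b4←b3 b5←b0 b6←b0 b7←b4 b8←b0
Dom∩ at merges:
  b1: preds {b0,b2}: {b0} ∩ {b0,b1,b2} = {b0}; idom=b0
  b3: preds {b0,b4}: {b0} ∩ {b0,b3,b4} = {b0}; idom=b0
  b5: preds {b2,b3}: {b0,b1,b2} ∩ {b0,b3} = {b0}; idom=b0
  b6: preds {b4,b5}: {b0,b3,b4} ∩ {b0,b5} = {b0}; idom=b0
  b8: preds {b5,b7}: {b0,b5} ∩ {b0,b3,b4,b7} = {b0}; idom=b0

DF derivation:
  join b1 pred b0: · stop@b0
  join b1 pred b2: b2→b1 stop@b0
  join b3 pred b0: · stop@b0
  join b3 pred b4: b4→b3 stop@b0
  join b5 pred b2: b2→b1 stop@b0
  join b5 pred b3: b3 stop@b0
  join b6 pred b4: b4→b3 stop@b0
  join b6 pred b5: b5 stop@b0
  join b8 pred b5: b5 stop@b0
  join b8 pred b7: b7→b4→b3 stop@b0
  DF(b0)=∅
  DF(b1)={b1,b5}
  DF(b2)={b1,b5}
  DF(b3)={b3,b5,b6,b8}
  DF(b4)={b3,b6,b8}
  DF(b5)={b6,b8}
  DF(b6)=∅
  DF(b7)={b8}
  DF(b8)=∅

φ for q: defs {b0,b3,b4,b6}
  DF⁺ = {b3,b5,b6,b8}

Answer: ["b3", "b5", "b6", "b8"]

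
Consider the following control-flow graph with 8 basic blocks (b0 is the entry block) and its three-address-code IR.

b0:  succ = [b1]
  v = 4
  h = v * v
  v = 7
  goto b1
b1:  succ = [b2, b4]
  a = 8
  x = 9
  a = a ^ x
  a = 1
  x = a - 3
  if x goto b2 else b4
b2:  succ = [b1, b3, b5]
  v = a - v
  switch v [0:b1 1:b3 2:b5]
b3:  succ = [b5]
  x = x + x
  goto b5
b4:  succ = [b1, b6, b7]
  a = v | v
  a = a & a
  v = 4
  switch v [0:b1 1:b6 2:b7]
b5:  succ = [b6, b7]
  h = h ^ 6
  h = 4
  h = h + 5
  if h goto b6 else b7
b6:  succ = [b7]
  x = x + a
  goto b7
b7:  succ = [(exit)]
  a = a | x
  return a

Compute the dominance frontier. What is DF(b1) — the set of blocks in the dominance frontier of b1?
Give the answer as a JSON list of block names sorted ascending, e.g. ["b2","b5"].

Answer: ["b1"]

Working:
idom tree: b1←b0 b2←b1 b3←b2 b4←b1 b5←b2 b6←b1 b7←b1
Join-block Dom:
  b1: preds {b0,b2,b4}: {b0} ∩ {b0,b1,b2} ∩ {b0,b1,b4} = {b0}; idom=b0
  b5: preds {b2,b3}: {b0,b1,b2} ∩ {b0,b1,b2,b3} = {b0,b1,b2}; idom=b2
  b6: preds {b4,b5}: {b0,b1,b4} ∩ {b0,b1,b2,b5} = {b0,b1}; idom=b1
  b7: preds {b4,b5,b6}: {b0,b1,b4} ∩ {b0,b1,b2,b5} ∩ {b0,b1,b6} = {b0,b1}; idom=b1

Frontier:
  b1←b0: walk · to b0
  b1←b2: walk b2→b1 to b0
  b1←b4: walk b4→b1 to b0
  b5←b2: walk · to b2
  b5←b3: walk b3 to b2
  b6←b4: walk b4 to b1
  b6←b5: walk b5→b2 to b1
  b7←b4: walk b4 to b1
  b7←b5: walk b5→b2 to b1
  b7←b6: walk b6 to b1
  b0: DF=∅
  b1: DF={b1}
  b2: DF={b1,b6,b7}
  b3: DF={b5}
  b4: DF={b1,b6,b7}
  b5: DF={b6,b7}
  b6: DF={b7}
  b7: DF=∅

DF(b1) = ["b1"]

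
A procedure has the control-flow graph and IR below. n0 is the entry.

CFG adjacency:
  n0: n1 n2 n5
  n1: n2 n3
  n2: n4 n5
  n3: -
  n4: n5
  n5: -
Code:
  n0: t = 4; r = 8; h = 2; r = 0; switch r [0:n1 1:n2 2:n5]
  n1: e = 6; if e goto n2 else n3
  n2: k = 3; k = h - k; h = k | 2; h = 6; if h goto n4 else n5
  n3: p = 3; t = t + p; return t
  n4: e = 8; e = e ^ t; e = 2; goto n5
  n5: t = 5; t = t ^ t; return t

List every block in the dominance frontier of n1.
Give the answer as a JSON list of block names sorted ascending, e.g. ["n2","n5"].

idom tree: n1←n0 n2←n0 n3←n1 n4←n2 n5←n0
Dom∩ at merges:
  n2: preds {n0,n1}: {n0} ∩ {n0,n1} = {n0}; idom=n0
  n5: preds {n0,n2,n4}: {n0} ∩ {n0,n2} ∩ {n0,n2,n4} = {n0}; idom=n0

DF walk-up:
  n2←n0: walk · to n0
  n2←n1: walk n1 to n0
  n5←n0: walk · to n0
  n5←n2: walk n2 to n0
  n5←n4: walk n4→n2 to n0
  n0 → ∅
  n1 → {n2}
  n2 → {n5}
  n3 → ∅
  n4 → {n5}
  n5 → ∅

DF(n1) = ["n2"]

Answer: ["n2"]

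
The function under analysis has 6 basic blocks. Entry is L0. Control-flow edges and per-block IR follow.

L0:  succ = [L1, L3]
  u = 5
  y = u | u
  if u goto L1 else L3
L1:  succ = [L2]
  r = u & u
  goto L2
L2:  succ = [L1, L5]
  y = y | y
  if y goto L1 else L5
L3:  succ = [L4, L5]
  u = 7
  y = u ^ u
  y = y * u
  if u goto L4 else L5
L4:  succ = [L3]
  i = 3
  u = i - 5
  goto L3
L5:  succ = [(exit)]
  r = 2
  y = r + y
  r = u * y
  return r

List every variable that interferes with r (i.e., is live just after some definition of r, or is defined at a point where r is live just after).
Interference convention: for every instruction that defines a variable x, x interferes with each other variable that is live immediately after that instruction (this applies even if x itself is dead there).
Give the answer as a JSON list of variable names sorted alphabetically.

def/use:
  L0: def={u,y} ue=∅
  L1: def={r} ue={u}
  L2: def={y} ue={y}
  L3: def={u,y} ue=∅
  L4: def={i,u} ue=∅
  L5: def={r,y} ue={u,y}

Live sets:
  L0 li=∅ lo={u,y}
  L1 li={u,y} lo={u,y}
  L2 li={u,y} lo={u,y}
  L3 li=∅ lo={u,y}
  L4 li=∅ lo=∅
  L5 li={u,y} lo=∅

Conflict graph:
  i — ∅
  r — {u,y}
  u — {r,y}
  y — {r,u}

N(r) = ["u", "y"]

Answer: ["u", "y"]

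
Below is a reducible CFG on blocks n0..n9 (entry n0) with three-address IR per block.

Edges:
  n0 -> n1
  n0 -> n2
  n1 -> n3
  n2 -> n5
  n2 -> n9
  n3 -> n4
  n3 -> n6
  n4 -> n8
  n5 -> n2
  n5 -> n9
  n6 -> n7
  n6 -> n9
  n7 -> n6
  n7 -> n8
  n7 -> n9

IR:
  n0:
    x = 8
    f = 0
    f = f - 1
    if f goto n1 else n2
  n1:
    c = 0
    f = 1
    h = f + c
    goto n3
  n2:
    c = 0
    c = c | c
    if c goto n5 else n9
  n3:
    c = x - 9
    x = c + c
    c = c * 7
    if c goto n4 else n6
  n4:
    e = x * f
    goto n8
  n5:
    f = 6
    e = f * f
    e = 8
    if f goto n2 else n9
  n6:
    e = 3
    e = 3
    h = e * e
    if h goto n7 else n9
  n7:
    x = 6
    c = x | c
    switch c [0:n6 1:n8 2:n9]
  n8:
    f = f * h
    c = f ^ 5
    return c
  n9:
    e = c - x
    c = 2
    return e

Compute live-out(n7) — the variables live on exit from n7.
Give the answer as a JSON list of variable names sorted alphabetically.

Per-block:
  n0: {f,x} / ∅
  n1: {c,f,h} / ∅
  n2: {c} / ∅
  n3: {c,x} / {x}
  n4: {e} / {f,x}
  n5: {e,f} / ∅
  n6: {e,h} / ∅
  n7: {c,x} / {c}
  n8: {c,f} / {f,h}
  n9: {c,e} / {c,x}

Live sets:
  n0 li=∅ lo={x}
  n1 li={x} lo={f,h,x}
  n2 li={x} lo={c,x}
  n3 li={f,h,x} lo={c,f,h,x}
  n4 li={f,h,x} lo={f,h}
  n5 li={c,x} lo={c,x}
  n6 li={c,f,x} lo={c,f,h,x}
  n7 li={c,f,h} lo={c,f,h,x}
  n8 li={f,h} lo=∅
  n9 li={c,x} lo=∅

live-out(n7) = ["c", "f", "h", "x"]

Answer: ["c", "f", "h", "x"]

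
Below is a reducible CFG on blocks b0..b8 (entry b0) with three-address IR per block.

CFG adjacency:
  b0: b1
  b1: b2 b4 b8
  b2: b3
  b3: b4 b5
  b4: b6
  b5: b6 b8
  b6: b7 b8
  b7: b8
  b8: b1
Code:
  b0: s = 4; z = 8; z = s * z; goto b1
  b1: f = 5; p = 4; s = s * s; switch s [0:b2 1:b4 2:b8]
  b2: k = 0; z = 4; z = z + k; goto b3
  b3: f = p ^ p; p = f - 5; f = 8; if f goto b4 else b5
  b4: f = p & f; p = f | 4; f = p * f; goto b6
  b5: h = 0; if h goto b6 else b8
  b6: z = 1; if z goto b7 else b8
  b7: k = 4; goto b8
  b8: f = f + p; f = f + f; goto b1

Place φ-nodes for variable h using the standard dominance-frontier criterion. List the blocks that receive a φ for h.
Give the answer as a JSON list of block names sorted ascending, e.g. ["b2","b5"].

idom tree: b1←b0 b2←b1 b3←b2 b4←b1 b5←b3 b6←b1 b7←b6 b8←b1
Dom at joins:
  b1: preds {b0,b8}: {b0} ∩ {b0,b1,b8} = {b0}; idom=b0
  b4: preds {b1,b3}: {b0,b1} ∩ {b0,b1,b2,b3} = {b0,b1}; idom=b1
  b6: preds {b4,b5}: {b0,b1,b4} ∩ {b0,b1,b2,b3,b5} = {b0,b1}; idom=b1
  b8: preds {b1,b5,b6,b7}: {b0,b1} ∩ {b0,b1,b2,b3,b5} ∩ {b0,b1,b6} ∩ {b0,b1,b6,b7} = {b0,b1}; idom=b1

DF walk-up:
  b1←b0: walk · to b0
  b1←b8: walk b8→b1 to b0
  b4←b1: walk · to b1
  b4←b3: walk b3→b2 to b1
  b6←b4: walk b4 to b1
  b6←b5: walk b5→b3→b2 to b1
  b8←b1: walk · to b1
  b8←b5: walk b5→b3→b2 to b1
  b8←b6: walk b6 to b1
  b8←b7: walk b7→b6 to b1
  b0 → ∅
  b1 → {b1}
  b2 → {b4,b6,b8}
  b3 → {b4,b6,b8}
  b4 → {b6}
  b5 → {b6,b8}
  b6 → {b8}
  b7 → {b8}
  b8 → {b1}

φ for h: defs {b5}
  DF⁺ = {b1,b6,b8}

Answer: ["b1", "b6", "b8"]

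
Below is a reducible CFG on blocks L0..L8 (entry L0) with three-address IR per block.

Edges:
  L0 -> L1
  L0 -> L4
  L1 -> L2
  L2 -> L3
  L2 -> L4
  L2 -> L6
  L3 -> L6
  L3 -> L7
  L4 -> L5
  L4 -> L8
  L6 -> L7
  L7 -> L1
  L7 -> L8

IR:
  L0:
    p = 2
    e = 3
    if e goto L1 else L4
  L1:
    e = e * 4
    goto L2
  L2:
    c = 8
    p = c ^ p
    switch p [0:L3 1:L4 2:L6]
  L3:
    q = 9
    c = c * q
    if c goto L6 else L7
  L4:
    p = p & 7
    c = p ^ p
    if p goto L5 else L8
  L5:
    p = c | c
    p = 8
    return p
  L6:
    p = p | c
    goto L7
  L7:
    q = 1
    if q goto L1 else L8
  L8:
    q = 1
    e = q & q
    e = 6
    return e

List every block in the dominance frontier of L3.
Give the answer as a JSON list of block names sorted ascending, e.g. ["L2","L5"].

Answer: ["L6", "L7"]

Working:
idom tree: L1←L0 L2←L1 L3←L2 L4←L0 L5←L4 L6←L2 L7←L2 L8←L0
Dom at joins:
  L1: preds {L0,L7}: {L0} ∩ {L0,L1,L2,L7} = {L0}; idom=L0
  L4: preds {L0,L2}: {L0} ∩ {L0,L1,L2} = {L0}; idom=L0
  L6: preds {L2,L3}: {L0,L1,L2} ∩ {L0,L1,L2,L3} = {L0,L1,L2}; idom=L2
  L7: preds {L3,L6}: {L0,L1,L2,L3} ∩ {L0,L1,L2,L6} = {L0,L1,L2}; idom=L2
  L8: preds {L4,L7}: {L0,L4} ∩ {L0,L1,L2,L7} = {L0}; idom=L0

DF walk-up:
  join L1 pred L0: · stop@L0
  join L1 pred L7: L7→L2→L1 stop@L0
  join L4 pred L0: · stop@L0
  join L4 pred L2: L2→L1 stop@L0
  join L6 pred L2: · stop@L2
  join L6 pred L3: L3 stop@L2
  join L7 pred L3: L3 stop@L2
  join L7 pred L6: L6 stop@L2
  join L8 pred L4: L4 stop@L0
  join L8 pred L7: L7→L2→L1 stop@L0
  DF(L0)=∅
  DF(L1)={L1,L4,L8}
  DF(L2)={L1,L4,L8}
  DF(L3)={L6,L7}
  DF(L4)={L8}
  DF(L5)=∅
  DF(L6)={L7}
  DF(L7)={L1,L8}
  DF(L8)=∅

DF(L3) = ["L6", "L7"]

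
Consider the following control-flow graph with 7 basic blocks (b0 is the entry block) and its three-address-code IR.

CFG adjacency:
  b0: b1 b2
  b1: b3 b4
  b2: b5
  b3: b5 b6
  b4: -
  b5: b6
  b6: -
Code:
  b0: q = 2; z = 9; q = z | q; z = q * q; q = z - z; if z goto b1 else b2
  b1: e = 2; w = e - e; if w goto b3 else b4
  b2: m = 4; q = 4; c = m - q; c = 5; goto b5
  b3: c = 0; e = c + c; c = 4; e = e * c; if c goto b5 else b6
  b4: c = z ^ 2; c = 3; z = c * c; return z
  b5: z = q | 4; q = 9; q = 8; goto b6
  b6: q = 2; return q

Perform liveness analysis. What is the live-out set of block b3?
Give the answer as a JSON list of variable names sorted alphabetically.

Per-block:
  b0 def {q,z} use ∅
  b1 def {e,w} use ∅
  b2 def {c,m,q} use ∅
  b3 def {c,e} use ∅
  b4 def {c,z} use {z}
  b5 def {q,z} use {q}
  b6 def {q} use ∅

Live sets:
  live b0: ∅→{q,z}
  live b1: {q,z}→{q,z}
  live b2: ∅→{q}
  live b3: {q}→{q}
  live b4: {z}→∅
  live b5: {q}→∅
  live b6: ∅→∅

live-out(b3) = ["q"]

Answer: ["q"]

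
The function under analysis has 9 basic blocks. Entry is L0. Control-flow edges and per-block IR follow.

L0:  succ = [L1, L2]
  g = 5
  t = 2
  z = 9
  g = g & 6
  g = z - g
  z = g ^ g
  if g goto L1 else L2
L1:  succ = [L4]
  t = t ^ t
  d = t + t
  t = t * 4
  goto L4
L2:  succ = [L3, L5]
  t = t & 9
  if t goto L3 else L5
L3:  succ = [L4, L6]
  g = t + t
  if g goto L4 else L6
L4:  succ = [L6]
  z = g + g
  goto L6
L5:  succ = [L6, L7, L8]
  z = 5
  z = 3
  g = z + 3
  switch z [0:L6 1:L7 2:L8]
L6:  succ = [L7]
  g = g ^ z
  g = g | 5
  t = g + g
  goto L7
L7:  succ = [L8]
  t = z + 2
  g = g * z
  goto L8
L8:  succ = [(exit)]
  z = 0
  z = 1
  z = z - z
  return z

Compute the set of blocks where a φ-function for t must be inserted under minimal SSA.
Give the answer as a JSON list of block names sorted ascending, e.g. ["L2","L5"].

idom tree: L1←L0 L2←L0 L3←L2 L4←L0 L5←L2 L6←L0 L7←L0 L8←L0
Join-block Dom:
  L4: preds {L1,L3}: {L0,L1} ∩ {L0,L2,L3} = {L0}; idom=L0
  L6: preds {L3,L4,L5}: {L0,L2,L3} ∩ {L0,L4} ∩ {L0,L2,L5} = {L0}; idom=L0
  L7: preds {L5,L6}: {L0,L2,L5} ∩ {L0,L6} = {L0}; idom=L0
  L8: preds {L5,L7}: {L0,L2,L5} ∩ {L0,L7} = {L0}; idom=L0

DF walk-up:
  L4←L1: walk L1 to L0
  L4←L3: walk L3→L2 to L0
  L6←L3: walk L3→L2 to L0
  L6←L4: walk L4 to L0
  L6←L5: walk L5→L2 to L0
  L7←L5: walk L5→L2 to L0
  L7←L6: walk L6 to L0
  L8←L5: walk L5→L2 to L0
  L8←L7: walk L7 to L0
  L0 → ∅
  L1 → {L4}
  L2 → {L4,L6,L7,L8}
  L3 → {L4,L6}
  L4 → {L6}
  L5 → {L6,L7,L8}
  L6 → {L7}
  L7 → {L8}
  L8 → ∅

φ for t: defs {L0,L1,L2,L6,L7}
  DF⁺ = {L4,L6,L7,L8}

Answer: ["L4", "L6", "L7", "L8"]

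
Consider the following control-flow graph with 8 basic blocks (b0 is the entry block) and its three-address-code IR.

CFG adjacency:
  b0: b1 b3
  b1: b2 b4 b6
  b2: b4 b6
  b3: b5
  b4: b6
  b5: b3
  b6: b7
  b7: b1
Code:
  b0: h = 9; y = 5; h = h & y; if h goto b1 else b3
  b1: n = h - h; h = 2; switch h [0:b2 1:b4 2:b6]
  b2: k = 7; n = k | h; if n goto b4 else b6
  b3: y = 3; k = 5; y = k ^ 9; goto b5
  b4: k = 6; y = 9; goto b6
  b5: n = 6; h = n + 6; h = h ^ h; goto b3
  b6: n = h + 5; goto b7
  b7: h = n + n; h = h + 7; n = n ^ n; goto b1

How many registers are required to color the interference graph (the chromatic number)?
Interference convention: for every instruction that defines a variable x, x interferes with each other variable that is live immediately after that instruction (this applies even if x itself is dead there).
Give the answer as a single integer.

Answer: 2

Working:
Block summaries:
  b0: def={h,y} ue=∅
  b1: def={h,n} ue={h}
  b2: def={k,n} ue={h}
  b3: def={k,y} ue=∅
  b4: def={k,y} ue=∅
  b5: def={h,n} ue=∅
  b6: def={n} ue={h}
  b7: def={h,n} ue={n}

Backward fixpoint:
  b0: in=∅ out={h}
  b1: in={h} out={h}
  b2: in={h} out={h}
  b3: in=∅ out=∅
  b4: in={h} out={h}
  b5: in=∅ out=∅
  b6: in={h} out={n}
  b7: in={n} out={h}

Interfere edges:
  h: {k,n,y}
  k: {h}
  n: {h}
  y: {h}

Registers:
  lower bound: {h,k} mutually conflict ⇒ χ ≥ 2
  2-colouring: r0={h}  r1={k,n,y}
  χ = 2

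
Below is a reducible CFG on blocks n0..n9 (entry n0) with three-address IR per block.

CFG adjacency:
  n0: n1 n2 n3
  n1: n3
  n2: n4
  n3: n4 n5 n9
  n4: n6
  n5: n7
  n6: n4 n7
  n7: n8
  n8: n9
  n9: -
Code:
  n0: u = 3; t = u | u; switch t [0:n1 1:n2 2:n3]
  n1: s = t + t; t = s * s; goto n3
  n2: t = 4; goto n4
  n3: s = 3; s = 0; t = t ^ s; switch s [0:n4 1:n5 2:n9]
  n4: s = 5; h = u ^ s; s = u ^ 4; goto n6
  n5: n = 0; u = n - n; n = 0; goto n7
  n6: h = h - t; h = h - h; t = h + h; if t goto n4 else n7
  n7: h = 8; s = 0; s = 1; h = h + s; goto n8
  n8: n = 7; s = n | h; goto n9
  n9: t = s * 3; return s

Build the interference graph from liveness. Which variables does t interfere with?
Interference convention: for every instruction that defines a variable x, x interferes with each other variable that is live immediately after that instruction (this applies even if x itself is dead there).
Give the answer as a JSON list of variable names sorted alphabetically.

def/use:
  n0 def {t,u} use ∅
  n1 def {s,t} use {t}
  n2 def {t} use ∅
  n3 def {s,t} use {t}
  n4 def {h,s} use {u}
  n5 def {n,u} use ∅
  n6 def {h,t} use {h,t}
  n7 def {h,s} use ∅
  n8 def {n,s} use {h}
  n9 def {t} use {s}

Liveness:
  n0: in=∅ out={t,u}
  n1: in={t,u} out={t,u}
  n2: in={u} out={t,u}
  n3: in={t,u} out={s,t,u}
  n4: in={t,u} out={h,t,u}
  n5: in=∅ out=∅
  n6: in={h,t,u} out={t,u}
  n7: in=∅ out={h}
  n8: in={h} out={s}
  n9: in={s} out=∅

Interference:
  h — {n,s,t,u}
  n — {h}
  s — {h,t,u}
  t — {h,s,u}
  u — {h,s,t}

N(t) = ["h", "s", "u"]

Answer: ["h", "s", "u"]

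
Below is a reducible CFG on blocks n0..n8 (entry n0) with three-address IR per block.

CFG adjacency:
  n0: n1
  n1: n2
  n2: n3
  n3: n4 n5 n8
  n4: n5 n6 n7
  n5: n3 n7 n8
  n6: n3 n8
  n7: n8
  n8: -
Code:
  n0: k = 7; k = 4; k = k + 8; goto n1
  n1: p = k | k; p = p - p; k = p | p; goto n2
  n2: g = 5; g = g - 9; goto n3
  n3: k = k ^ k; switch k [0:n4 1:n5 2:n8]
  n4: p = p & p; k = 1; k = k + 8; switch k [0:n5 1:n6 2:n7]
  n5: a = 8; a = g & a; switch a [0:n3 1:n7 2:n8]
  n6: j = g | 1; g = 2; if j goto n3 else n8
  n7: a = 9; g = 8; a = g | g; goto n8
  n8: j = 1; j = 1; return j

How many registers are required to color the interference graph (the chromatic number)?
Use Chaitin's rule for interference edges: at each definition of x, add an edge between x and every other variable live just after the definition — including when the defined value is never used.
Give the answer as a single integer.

Answer: 4

Derivation:
Per-block:
  n0: {k} / ∅
  n1: {k,p} / {k}
  n2: {g} / ∅
  n3: {k} / {k}
  n4: {k,p} / {p}
  n5: {a} / {g}
  n6: {g,j} / {g}
  n7: {a,g} / ∅
  n8: {j} / ∅

Backward fixpoint:
  live n0: ∅→{k}
  live n1: {k}→{k,p}
  live n2: {k,p}→{g,k,p}
  live n3: {g,k,p}→{g,k,p}
  live n4: {g,p}→{g,k,p}
  live n5: {g,k,p}→{g,k,p}
  live n6: {g,k,p}→{g,k,p}
  live n7: ∅→∅
  live n8: ∅→∅

Interfere edges:
  a — {g,k,p}
  g — {a,j,k,p}
  j — {g,k,p}
  k — {a,g,j,p}
  p — {a,g,j,k}

Registers:
  lower bound: {a,g,k,p} mutually conflict ⇒ χ ≥ 4
  4-colouring: R0={g}  R1={k}  R2={p}  R3={a,j}
  χ = 4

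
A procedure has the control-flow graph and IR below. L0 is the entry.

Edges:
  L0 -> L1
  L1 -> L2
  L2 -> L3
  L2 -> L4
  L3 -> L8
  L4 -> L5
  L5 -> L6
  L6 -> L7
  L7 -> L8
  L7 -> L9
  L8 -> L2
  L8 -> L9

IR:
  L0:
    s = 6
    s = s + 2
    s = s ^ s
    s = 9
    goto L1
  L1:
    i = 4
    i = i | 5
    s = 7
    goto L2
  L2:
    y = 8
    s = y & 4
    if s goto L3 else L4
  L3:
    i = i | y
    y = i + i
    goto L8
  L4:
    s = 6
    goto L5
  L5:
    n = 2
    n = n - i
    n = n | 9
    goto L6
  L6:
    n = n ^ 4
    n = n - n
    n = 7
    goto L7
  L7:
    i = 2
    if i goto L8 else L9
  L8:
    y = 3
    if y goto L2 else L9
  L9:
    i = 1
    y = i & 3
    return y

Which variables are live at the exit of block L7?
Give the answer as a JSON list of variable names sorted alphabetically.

Per-block:
  L0: def={s} ue=∅
  L1: def={i,s} ue=∅
  L2: def={s,y} ue=∅
  L3: def={i,y} ue={i,y}
  L4: def={s} ue=∅
  L5: def={n} ue={i}
  L6: def={n} ue={n}
  L7: def={i} ue=∅
  L8: def={y} ue=∅
  L9: def={i,y} ue=∅

Backward fixpoint:
  L0: in=∅ out=∅
  L1: in=∅ out={i}
  L2: in={i} out={i,y}
  L3: in={i,y} out={i}
  L4: in={i} out={i}
  L5: in={i} out={n}
  L6: in={n} out=∅
  L7: in=∅ out={i}
  L8: in={i} out={i}
  L9: in=∅ out=∅

live-out(L7) = ["i"]

Answer: ["i"]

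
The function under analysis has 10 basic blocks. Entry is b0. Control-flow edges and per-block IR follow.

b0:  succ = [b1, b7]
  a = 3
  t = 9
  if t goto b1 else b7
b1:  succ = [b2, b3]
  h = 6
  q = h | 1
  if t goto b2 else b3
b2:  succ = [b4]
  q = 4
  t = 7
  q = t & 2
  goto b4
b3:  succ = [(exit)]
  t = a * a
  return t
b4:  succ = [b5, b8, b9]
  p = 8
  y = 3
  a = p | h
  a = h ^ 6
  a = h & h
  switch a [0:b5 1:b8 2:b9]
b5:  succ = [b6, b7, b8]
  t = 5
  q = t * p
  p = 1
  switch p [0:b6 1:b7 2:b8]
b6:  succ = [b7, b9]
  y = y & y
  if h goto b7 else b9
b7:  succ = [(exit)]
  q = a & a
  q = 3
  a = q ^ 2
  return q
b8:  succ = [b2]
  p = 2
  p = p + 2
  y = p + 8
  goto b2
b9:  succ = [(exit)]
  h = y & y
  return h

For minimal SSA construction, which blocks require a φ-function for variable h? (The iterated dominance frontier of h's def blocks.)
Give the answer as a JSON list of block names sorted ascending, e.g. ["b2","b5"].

Answer: ["b7"]

Analysis:
idom tree: b1←b0 b2←b1 b3←b1 b4←b2 b5←b4 b6←b5 b7←b0 b8←b4 b9←b4
Join-block Dom:
  b2: preds {b1,b8}: {b0,b1} ∩ {b0,b1,b2,b4,b8} = {b0,b1}; idom=b1
  b7: preds {b0,b5,b6}: {b0} ∩ {b0,b1,b2,b4,b5} ∩ {b0,b1,b2,b4,b5,b6} = {b0}; idom=b0
  b8: preds {b4,b5}: {b0,b1,b2,b4} ∩ {b0,b1,b2,b4,b5} = {b0,b1,b2,b4}; idom=b4
  b9: preds {b4,b6}: {b0,b1,b2,b4} ∩ {b0,b1,b2,b4,b5,b6} = {b0,b1,b2,b4}; idom=b4

DF walk-up:
  b2←b1: walk · to b1
  b2←b8: walk b8→b4→b2 to b1
  b7←b0: walk · to b0
  b7←b5: walk b5→b4→b2→b1 to b0
  b7←b6: walk b6→b5→b4→b2→b1 to b0
  b8←b4: walk · to b4
  b8←b5: walk b5 to b4
  b9←b4: walk · to b4
  b9←b6: walk b6→b5 to b4
  b0: DF=∅
  b1: DF={b7}
  b2: DF={b2,b7}
  b3: DF=∅
  b4: DF={b2,b7}
  b5: DF={b7,b8,b9}
  b6: DF={b7,b9}
  b7: DF=∅
  b8: DF={b2}
  b9: DF=∅

φ for h: defs {b1,b9}
  DF⁺ = {b7}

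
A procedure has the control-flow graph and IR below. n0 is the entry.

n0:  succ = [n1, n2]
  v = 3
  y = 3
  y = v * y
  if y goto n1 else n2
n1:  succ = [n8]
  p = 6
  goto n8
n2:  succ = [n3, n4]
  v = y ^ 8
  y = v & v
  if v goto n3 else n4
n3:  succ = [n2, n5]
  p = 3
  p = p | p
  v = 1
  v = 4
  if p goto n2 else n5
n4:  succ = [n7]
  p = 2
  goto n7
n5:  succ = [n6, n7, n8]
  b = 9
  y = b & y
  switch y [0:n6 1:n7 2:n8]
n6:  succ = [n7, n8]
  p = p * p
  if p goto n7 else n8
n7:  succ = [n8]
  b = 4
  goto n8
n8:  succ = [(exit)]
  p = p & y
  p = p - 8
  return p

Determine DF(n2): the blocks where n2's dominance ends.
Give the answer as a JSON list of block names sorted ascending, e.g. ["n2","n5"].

Answer: ["n2", "n8"]

Analysis:
idom tree: n1←n0 n2←n0 n3←n2 n4←n2 n5←n3 n6←n5 n7←n2 n8←n0
Join-block Dom:
  n2: preds {n0,n3}: {n0} ∩ {n0,n2,n3} = {n0}; idom=n0
  n7: preds {n4,n5,n6}: {n0,n2,n4} ∩ {n0,n2,n3,n5} ∩ {n0,n2,n3,n5,n6} = {n0,n2}; idom=n2
  n8: preds {n1,n5,n6,n7}: {n0,n1} ∩ {n0,n2,n3,n5} ∩ {n0,n2,n3,n5,n6} ∩ {n0,n2,n7} = {n0}; idom=n0

Frontier:
  join n2 pred n0: · stop@n0
  join n2 pred n3: n3→n2 stop@n0
  join n7 pred n4: n4 stop@n2
  join n7 pred n5: n5→n3 stop@n2
  join n7 pred n6: n6→n5→n3 stop@n2
  join n8 pred n1: n1 stop@n0
  join n8 pred n5: n5→n3→n2 stop@n0
  join n8 pred n6: n6→n5→n3→n2 stop@n0
  join n8 pred n7: n7→n2 stop@n0
  n0 → ∅
  n1 → {n8}
  n2 → {n2,n8}
  n3 → {n2,n7,n8}
  n4 → {n7}
  n5 → {n7,n8}
  n6 → {n7,n8}
  n7 → {n8}
  n8 → ∅

DF(n2) = ["n2", "n8"]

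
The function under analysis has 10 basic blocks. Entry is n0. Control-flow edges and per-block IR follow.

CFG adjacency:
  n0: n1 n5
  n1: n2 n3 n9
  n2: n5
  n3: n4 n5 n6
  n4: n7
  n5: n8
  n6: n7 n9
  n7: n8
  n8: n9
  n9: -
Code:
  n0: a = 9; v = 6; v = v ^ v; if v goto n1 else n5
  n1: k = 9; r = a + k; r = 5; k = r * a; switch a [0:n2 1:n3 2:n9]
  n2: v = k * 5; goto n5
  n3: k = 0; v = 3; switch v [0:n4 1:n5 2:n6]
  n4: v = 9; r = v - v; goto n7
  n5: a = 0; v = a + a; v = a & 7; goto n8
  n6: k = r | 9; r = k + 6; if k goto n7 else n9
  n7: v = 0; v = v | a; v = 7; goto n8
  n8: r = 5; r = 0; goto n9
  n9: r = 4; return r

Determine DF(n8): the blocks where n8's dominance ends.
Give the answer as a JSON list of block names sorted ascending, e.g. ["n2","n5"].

idom tree: n1←n0 n2←n1 n3←n1 n4←n3 n5←n0 n6←n3 n7←n3 n8←n0 n9←n0
Dom at joins:
  n5: preds {n0,n2,n3}: {n0} ∩ {n0,n1,n2} ∩ {n0,n1,n3} = {n0}; idom=n0
  n7: preds {n4,n6}: {n0,n1,n3,n4} ∩ {n0,n1,n3,n6} = {n0,n1,n3}; idom=n3
  n8: preds {n5,n7}: {n0,n5} ∩ {n0,n1,n3,n7} = {n0}; idom=n0
  n9: preds {n1,n6,n8}: {n0,n1} ∩ {n0,n1,n3,n6} ∩ {n0,n8} = {n0}; idom=n0

Frontier:
  join n5 pred n0: · stop@n0
  join n5 pred n2: n2→n1 stop@n0
  join n5 pred n3: n3→n1 stop@n0
  join n7 pred n4: n4 stop@n3
  join n7 pred n6: n6 stop@n3
  join n8 pred n5: n5 stop@n0
  join n8 pred n7: n7→n3→n1 stop@n0
  join n9 pred n1: n1 stop@n0
  join n9 pred n6: n6→n3→n1 stop@n0
  join n9 pred n8: n8 stop@n0
  n0 → ∅
  n1 → {n5,n8,n9}
  n2 → {n5}
  n3 → {n5,n8,n9}
  n4 → {n7}
  n5 → {n8}
  n6 → {n7,n9}
  n7 → {n8}
  n8 → {n9}
  n9 → ∅

DF(n8) = ["n9"]

Answer: ["n9"]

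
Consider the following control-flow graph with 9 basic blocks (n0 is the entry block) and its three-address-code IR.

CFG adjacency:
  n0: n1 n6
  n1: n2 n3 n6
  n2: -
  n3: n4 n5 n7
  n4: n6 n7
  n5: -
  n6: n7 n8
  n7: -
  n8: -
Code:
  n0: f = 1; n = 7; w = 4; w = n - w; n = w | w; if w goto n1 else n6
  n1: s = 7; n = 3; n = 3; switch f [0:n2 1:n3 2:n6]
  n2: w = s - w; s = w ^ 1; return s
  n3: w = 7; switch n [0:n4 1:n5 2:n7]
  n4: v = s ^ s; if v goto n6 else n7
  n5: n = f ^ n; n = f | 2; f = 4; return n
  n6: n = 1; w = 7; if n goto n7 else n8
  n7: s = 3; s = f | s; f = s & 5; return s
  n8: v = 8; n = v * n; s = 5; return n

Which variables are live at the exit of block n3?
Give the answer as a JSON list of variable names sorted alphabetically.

Block summaries:
  n0 def {f,n,w} use ∅
  n1 def {n,s} use {f}
  n2 def {s,w} use {s,w}
  n3 def {w} use {n}
  n4 def {v} use {s}
  n5 def {f,n} use {f,n}
  n6 def {n,w} use ∅
  n7 def {f,s} use {f}
  n8 def {n,s,v} use {n}

Backward fixpoint:
  n0: in=∅ out={f,w}
  n1: in={f,w} out={f,n,s,w}
  n2: in={s,w} out=∅
  n3: in={f,n,s} out={f,n,s}
  n4: in={f,s} out={f}
  n5: in={f,n} out=∅
  n6: in={f} out={f,n}
  n7: in={f} out=∅
  n8: in={n} out=∅

live-out(n3) = ["f", "n", "s"]

Answer: ["f", "n", "s"]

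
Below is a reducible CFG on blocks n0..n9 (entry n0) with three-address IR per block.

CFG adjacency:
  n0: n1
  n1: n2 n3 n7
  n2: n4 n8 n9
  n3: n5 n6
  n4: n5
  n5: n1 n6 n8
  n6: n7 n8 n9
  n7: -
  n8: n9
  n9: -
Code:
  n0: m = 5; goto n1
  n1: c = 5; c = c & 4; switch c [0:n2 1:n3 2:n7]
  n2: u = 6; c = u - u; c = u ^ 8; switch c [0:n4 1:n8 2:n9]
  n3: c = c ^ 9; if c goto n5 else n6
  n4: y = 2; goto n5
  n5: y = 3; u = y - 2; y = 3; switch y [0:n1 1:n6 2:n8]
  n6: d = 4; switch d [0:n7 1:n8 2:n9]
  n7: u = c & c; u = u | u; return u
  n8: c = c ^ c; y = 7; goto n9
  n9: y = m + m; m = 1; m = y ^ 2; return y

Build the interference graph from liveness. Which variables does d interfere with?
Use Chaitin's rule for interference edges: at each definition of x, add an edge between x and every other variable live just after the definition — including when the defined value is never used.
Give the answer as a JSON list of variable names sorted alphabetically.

Answer: ["c", "m"]

Working:
Per-block:
  n0: def={m} ue=∅
  n1: def={c} ue=∅
  n2: def={c,u} ue=∅
  n3: def={c} ue={c}
  n4: def={y} ue=∅
  n5: def={u,y} ue=∅
  n6: def={d} ue=∅
  n7: def={u} ue={c}
  n8: def={c,y} ue={c}
  n9: def={m,y} ue={m}

Live sets:
  n0: in=∅ out={m}
  n1: in={m} out={c,m}
  n2: in={m} out={c,m}
  n3: in={c,m} out={c,m}
  n4: in={c,m} out={c,m}
  n5: in={c,m} out={c,m}
  n6: in={c,m} out={c,m}
  n7: in={c} out=∅
  n8: in={c,m} out={m}
  n9: in={m} out=∅

Interfere edges:
  c: {d,m,u,y}
  d: {c,m}
  m: {c,d,u,y}
  u: {c,m}
  y: {c,m}

N(d) = ["c", "m"]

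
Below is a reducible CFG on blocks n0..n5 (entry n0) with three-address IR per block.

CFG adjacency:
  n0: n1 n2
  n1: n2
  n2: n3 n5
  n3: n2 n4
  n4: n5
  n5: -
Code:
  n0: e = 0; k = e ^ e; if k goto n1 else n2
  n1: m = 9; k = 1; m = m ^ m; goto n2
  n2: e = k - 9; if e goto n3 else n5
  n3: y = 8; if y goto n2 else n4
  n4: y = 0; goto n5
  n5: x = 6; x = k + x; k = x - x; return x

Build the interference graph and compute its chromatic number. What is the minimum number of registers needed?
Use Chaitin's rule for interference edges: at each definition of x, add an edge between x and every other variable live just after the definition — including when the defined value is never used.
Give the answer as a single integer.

Answer: 2

Derivation:
def/use:
  n0: def={e,k} ue=∅
  n1: def={k,m} ue=∅
  n2: def={e} ue={k}
  n3: def={y} ue=∅
  n4: def={y} ue=∅
  n5: def={k,x} ue={k}

Backward fixpoint:
  n0 li=∅ lo={k}
  n1 li=∅ lo={k}
  n2 li={k} lo={k}
  n3 li={k} lo={k}
  n4 li={k} lo={k}
  n5 li={k} lo=∅

Conflict graph:
  e: {k}
  k: {e,m,x,y}
  m: {k}
  x: {k}
  y: {k}

Registers:
  {e,k} pairwise interfere (2-clique) ⇒ χ ≥ 2
  assign e→r1 k→r0 m→r1 x→r1 y→r1 — no edge inside a register ⇒ χ ≤ 2
  χ = 2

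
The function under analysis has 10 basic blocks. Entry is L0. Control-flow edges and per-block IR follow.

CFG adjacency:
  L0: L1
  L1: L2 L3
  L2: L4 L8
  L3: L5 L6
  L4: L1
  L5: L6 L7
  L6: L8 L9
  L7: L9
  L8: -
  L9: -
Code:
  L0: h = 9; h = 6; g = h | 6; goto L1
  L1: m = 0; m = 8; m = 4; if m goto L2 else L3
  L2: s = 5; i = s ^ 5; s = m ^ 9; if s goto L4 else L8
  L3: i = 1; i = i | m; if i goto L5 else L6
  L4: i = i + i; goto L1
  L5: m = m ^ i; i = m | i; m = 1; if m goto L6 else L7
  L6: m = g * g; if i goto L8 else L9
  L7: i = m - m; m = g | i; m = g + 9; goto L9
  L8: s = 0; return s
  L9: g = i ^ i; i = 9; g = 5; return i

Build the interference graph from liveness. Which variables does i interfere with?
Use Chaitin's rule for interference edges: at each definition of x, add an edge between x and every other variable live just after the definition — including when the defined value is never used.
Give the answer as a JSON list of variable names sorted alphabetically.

Block summaries:
  L0: {g,h} / ∅
  L1: {m} / ∅
  L2: {i,s} / {m}
  L3: {i} / {m}
  L4: {i} / {i}
  L5: {i,m} / {i,m}
  L6: {m} / {g,i}
  L7: {i,m} / {g,m}
  L8: {s} / ∅
  L9: {g,i} / {i}

Liveness:
  L0 li=∅ lo={g}
  L1 li={g} lo={g,m}
  L2 li={g,m} lo={g,i}
  L3 li={g,m} lo={g,i,m}
  L4 li={g,i} lo={g}
  L5 li={g,i,m} lo={g,i,m}
  L6 li={g,i} lo={i}
  L7 li={g,m} lo={i}
  L8 li=∅ lo=∅
  L9 li={i} lo=∅

Interference:
  g — {i,m,s}
  h — ∅
  i — {g,m,s}
  m — {g,i,s}
  s — {g,i,m}

N(i) = ["g", "m", "s"]

Answer: ["g", "m", "s"]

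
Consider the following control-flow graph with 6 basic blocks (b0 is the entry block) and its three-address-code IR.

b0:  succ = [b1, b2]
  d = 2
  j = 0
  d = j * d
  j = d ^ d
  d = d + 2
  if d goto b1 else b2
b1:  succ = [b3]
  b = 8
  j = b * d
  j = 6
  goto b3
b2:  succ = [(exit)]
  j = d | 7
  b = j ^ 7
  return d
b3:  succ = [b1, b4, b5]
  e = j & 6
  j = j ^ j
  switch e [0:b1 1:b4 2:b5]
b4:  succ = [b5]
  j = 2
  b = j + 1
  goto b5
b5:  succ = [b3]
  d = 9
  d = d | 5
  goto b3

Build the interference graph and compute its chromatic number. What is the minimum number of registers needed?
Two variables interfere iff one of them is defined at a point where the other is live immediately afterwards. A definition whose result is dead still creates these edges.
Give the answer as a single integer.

Answer: 3

Analysis:
def/use:
  b0: def={d,j} ue=∅
  b1: def={b,j} ue={d}
  b2: def={b,j} ue={d}
  b3: def={e,j} ue={j}
  b4: def={b,j} ue=∅
  b5: def={d} ue=∅

Live sets:
  b0 li=∅ lo={d}
  b1 li={d} lo={d,j}
  b2 li={d} lo=∅
  b3 li={d,j} lo={d,j}
  b4 li=∅ lo={j}
  b5 li={j} lo={d,j}

Conflict graph:
  b↔{d,j}
  d↔{b,e,j}
  e↔{d,j}
  j↔{b,d,e}

Registers:
  {b,d,j} pairwise interfere (3-clique) ⇒ χ ≥ 3
  3-colouring: R0={d}  R1={j}  R2={b,e}
  χ = 3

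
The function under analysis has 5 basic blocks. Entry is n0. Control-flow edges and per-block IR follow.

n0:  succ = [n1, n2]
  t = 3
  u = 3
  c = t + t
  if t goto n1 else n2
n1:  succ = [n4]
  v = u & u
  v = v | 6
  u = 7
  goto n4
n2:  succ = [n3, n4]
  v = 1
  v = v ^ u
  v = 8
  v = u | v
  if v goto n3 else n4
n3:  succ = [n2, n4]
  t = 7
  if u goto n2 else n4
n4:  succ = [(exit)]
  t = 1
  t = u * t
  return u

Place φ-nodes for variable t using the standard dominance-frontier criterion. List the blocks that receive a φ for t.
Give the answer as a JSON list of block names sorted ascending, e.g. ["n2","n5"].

Answer: ["n2", "n4"]

Working:
idom tree: n1←n0 n2←n0 n3←n2 n4←n0
Join-block Dom:
  n2: preds {n0,n3}: {n0} ∩ {n0,n2,n3} = {n0}; idom=n0
  n4: preds {n1,n2,n3}: {n0,n1} ∩ {n0,n2} ∩ {n0,n2,n3} = {n0}; idom=n0

Frontier:
  n2←n0: walk · to n0
  n2←n3: walk n3→n2 to n0
  n4←n1: walk n1 to n0
  n4←n2: walk n2 to n0
  n4←n3: walk n3→n2 to n0
  n0: DF=∅
  n1: DF={n4}
  n2: DF={n2,n4}
  n3: DF={n2,n4}
  n4: DF=∅

φ for t: defs {n0,n3,n4}
  DF⁺ = {n2,n4}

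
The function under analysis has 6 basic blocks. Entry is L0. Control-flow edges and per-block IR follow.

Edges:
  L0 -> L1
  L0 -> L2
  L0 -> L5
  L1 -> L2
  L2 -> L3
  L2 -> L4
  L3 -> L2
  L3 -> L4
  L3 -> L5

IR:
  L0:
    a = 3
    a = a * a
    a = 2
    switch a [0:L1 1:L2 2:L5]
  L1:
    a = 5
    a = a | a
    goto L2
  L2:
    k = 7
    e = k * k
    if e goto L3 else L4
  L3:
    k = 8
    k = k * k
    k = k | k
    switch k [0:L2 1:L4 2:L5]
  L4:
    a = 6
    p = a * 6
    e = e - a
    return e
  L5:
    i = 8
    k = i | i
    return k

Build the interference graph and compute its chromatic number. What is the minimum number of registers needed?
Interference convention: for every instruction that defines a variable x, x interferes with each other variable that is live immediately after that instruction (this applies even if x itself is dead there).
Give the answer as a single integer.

Answer: 3

Derivation:
Block summaries:
  L0: def={a} ue=∅
  L1: def={a} ue=∅
  L2: def={e,k} ue=∅
  L3: def={k} ue=∅
  L4: def={a,e,p} ue={e}
  L5: def={i,k} ue=∅

Liveness:
  L0: in=∅ out=∅
  L1: in=∅ out=∅
  L2: in=∅ out={e}
  L3: in={e} out={e}
  L4: in={e} out=∅
  L5: in=∅ out=∅

Interference:
  a↔{e,p}
  e↔{a,k,p}
  i↔∅
  k↔{e}
  p↔{a,e}

Registers:
  {a,e,p} pairwise interfere (3-clique) ⇒ χ ≥ 3
  assign a→R1 e→R0 i→R0 k→R1 p→R2 — no edge inside a register ⇒ χ ≤ 3
  χ = 3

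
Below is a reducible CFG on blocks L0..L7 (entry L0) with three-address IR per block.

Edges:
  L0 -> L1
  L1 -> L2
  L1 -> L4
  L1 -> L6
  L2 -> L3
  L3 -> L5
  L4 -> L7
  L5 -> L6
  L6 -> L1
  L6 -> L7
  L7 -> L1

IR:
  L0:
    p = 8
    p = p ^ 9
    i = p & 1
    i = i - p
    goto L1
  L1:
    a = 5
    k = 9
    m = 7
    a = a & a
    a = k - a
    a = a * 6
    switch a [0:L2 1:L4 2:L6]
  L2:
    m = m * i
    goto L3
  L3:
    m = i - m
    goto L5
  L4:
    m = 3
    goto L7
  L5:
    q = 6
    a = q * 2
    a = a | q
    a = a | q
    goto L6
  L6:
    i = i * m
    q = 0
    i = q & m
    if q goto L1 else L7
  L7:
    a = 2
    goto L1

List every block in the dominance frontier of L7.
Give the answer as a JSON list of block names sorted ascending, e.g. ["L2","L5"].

idom tree: L1←L0 L2←L1 L3←L2 L4←L1 L5←L3 L6←L1 L7←L1
Join-block Dom:
  L1: preds {L0,L6,L7}: {L0} ∩ {L0,L1,L6} ∩ {L0,L1,L7} = {L0}; idom=L0
  L6: preds {L1,L5}: {L0,L1} ∩ {L0,L1,L2,L3,L5} = {L0,L1}; idom=L1
  L7: preds {L4,L6}: {L0,L1,L4} ∩ {L0,L1,L6} = {L0,L1}; idom=L1

Frontier:
  join L1 pred L0: · stop@L0
  join L1 pred L6: L6→L1 stop@L0
  join L1 pred L7: L7→L1 stop@L0
  join L6 pred L1: · stop@L1
  join L6 pred L5: L5→L3→L2 stop@L1
  join L7 pred L4: L4 stop@L1
  join L7 pred L6: L6 stop@L1
  DF(L0)=∅
  DF(L1)={L1}
  DF(L2)={L6}
  DF(L3)={L6}
  DF(L4)={L7}
  DF(L5)={L6}
  DF(L6)={L1,L7}
  DF(L7)={L1}

DF(L7) = ["L1"]

Answer: ["L1"]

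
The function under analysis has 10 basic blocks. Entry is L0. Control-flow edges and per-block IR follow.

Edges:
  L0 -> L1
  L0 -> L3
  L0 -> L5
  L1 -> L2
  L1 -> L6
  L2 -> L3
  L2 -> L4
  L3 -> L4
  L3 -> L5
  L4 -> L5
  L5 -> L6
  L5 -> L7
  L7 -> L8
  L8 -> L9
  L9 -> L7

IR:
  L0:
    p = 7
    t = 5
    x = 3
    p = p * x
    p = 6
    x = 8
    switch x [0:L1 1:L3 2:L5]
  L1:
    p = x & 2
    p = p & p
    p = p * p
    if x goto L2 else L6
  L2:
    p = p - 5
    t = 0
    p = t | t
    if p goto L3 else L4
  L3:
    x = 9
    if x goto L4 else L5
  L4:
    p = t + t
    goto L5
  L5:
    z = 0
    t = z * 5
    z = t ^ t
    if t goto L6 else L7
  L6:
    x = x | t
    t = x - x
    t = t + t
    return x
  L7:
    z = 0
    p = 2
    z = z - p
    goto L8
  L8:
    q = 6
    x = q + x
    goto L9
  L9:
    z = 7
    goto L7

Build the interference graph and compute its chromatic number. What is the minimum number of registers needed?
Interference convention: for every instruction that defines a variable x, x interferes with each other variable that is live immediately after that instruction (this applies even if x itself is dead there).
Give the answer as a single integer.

Answer: 4

Derivation:
Block summaries:
  L0: def={p,t,x} ue=∅
  L1: def={p} ue={x}
  L2: def={p,t} ue={p}
  L3: def={x} ue=∅
  L4: def={p} ue={t}
  L5: def={t,z} ue=∅
  L6: def={t,x} ue={t,x}
  L7: def={p,z} ue=∅
  L8: def={q,x} ue={x}
  L9: def={z} ue=∅

Liveness:
  L0 li=∅ lo={t,x}
  L1 li={t,x} lo={p,t,x}
  L2 li={p,x} lo={t,x}
  L3 li={t} lo={t,x}
  L4 li={t,x} lo={x}
  L5 li={x} lo={t,x}
  L6 li={t,x} lo=∅
  L7 li={x} lo={x}
  L8 li={x} lo={x}
  L9 li={x} lo={x}

Conflict graph:
  p — {t,x,z}
  q — {x}
  t — {p,x,z}
  x — {p,q,t,z}
  z — {p,t,x}

Colouring:
  lower bound: {p,t,x,z} mutually conflict ⇒ χ ≥ 4
  assign p→R1 q→R1 t→R2 x→R0 z→R3 — no edge inside a register ⇒ χ ≤ 4
  χ = 4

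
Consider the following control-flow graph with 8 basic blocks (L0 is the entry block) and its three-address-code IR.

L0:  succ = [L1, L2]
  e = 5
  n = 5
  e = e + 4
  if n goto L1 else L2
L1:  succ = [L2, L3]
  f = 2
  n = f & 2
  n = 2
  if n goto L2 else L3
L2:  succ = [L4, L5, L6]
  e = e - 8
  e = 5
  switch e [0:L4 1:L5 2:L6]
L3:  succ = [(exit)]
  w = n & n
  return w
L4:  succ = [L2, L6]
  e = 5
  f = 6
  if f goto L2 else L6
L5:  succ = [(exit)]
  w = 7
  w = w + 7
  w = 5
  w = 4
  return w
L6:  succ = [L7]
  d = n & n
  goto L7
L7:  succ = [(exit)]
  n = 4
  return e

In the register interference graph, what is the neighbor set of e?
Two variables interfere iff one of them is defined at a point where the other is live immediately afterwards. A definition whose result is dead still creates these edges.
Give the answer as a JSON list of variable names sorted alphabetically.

def/use:
  L0: def={e,n} ue=∅
  L1: def={f,n} ue=∅
  L2: def={e} ue={e}
  L3: def={w} ue={n}
  L4: def={e,f} ue=∅
  L5: def={w} ue=∅
  L6: def={d} ue={n}
  L7: def={n} ue={e}

Backward fixpoint:
  L0: in=∅ out={e,n}
  L1: in={e} out={e,n}
  L2: in={e,n} out={e,n}
  L3: in={n} out=∅
  L4: in={n} out={e,n}
  L5: in=∅ out=∅
  L6: in={e,n} out={e}
  L7: in={e} out=∅

Interference:
  d: {e}
  e: {d,f,n}
  f: {e,n}
  n: {e,f}
  w: ∅

N(e) = ["d", "f", "n"]

Answer: ["d", "f", "n"]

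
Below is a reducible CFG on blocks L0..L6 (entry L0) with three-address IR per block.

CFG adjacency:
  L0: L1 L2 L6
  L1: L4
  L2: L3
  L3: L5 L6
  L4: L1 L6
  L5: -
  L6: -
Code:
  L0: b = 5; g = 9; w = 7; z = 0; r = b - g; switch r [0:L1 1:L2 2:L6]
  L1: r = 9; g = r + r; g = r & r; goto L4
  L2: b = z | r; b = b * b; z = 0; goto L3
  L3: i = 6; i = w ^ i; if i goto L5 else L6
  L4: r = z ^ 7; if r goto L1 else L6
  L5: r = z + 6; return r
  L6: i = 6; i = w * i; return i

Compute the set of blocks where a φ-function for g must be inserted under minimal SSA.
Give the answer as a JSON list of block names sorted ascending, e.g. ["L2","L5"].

Answer: ["L1", "L6"]

Analysis:
idom tree: L1←L0 L2←L0 L3←L2 L4←L1 L5←L3 L6←L0
Dom∩ at merges:
  L1: preds {L0,L4}: {L0} ∩ {L0,L1,L4} = {L0}; idom=L0
  L6: preds {L0,L3,L4}: {L0} ∩ {L0,L2,L3} ∩ {L0,L1,L4} = {L0}; idom=L0

Frontier:
  join L1 pred L0: · stop@L0
  join L1 pred L4: L4→L1 stop@L0
  join L6 pred L0: · stop@L0
  join L6 pred L3: L3→L2 stop@L0
  join L6 pred L4: L4→L1 stop@L0
  L0 → ∅
  L1 → {L1,L6}
  L2 → {L6}
  L3 → {L6}
  L4 → {L1,L6}
  L5 → ∅
  L6 → ∅

φ for g: defs {L0,L1}
  DF⁺ = {L1,L6}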